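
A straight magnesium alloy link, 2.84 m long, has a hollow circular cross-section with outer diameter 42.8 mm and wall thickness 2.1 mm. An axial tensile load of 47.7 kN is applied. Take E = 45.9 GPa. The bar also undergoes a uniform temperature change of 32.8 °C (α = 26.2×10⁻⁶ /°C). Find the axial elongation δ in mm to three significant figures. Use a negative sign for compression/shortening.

A = 268.5 mm².
δ_mech = NL/(AE) = 47700·2840/(268.5·45900) = 10.99 mm.
δ_thermal = αLΔT = 26.2e-6·2840·32.8 = 2.441 mm.
δ = δ_mech + δ_thermal = 13.43 mm.

13.4 mm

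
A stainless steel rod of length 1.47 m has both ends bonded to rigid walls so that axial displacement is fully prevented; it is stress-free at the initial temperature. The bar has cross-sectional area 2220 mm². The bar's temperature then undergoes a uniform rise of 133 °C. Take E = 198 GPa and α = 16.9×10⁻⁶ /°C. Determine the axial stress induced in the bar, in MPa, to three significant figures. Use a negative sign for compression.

Free thermal expansion αLΔT = 16.9e-6 · 1470 · 133 = 3.304 mm.
The walls impose strain ε = −(3.304)/1470 = -2.2477e-03; σ = Eε = 198000 · -2.2477e-03 = -445 MPa.

-445 MPa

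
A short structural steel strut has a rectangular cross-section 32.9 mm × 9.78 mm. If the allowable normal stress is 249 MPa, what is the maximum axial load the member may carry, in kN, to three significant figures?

80.1 kN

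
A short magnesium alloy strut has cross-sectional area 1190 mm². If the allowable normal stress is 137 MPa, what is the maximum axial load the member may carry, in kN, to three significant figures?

163 kN

P_max = σ_allow · A = 137 · 1190 = 163000 N = 163 kN.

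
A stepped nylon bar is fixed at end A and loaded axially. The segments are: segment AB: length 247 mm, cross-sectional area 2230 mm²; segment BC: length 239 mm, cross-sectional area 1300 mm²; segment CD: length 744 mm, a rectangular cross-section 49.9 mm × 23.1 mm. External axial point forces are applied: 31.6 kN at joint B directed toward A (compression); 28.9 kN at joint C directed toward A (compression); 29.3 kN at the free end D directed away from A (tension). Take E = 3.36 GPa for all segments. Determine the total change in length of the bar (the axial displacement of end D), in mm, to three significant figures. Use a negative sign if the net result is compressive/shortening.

Internal axial forces (sectioning from the free end, tension +): N_CD = 29.3 kN, N_BC = 0.4 kN, N_AB = -31.2 kN.
A_CD = 1153 mm².
δ_AB = -31200·247/(2230·3360) = -1.029 mm
δ_BC = 400·239/(1300·3360) = 0.02189 mm
δ_CD = 29300·744/(1153·3360) = 5.628 mm
δ = Σδ_i = 4.622 mm.

4.62 mm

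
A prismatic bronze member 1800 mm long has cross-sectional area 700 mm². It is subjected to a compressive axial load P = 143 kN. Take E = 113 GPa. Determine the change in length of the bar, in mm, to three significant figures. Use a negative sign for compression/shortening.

δ_mech = NL/(AE) = -143000·1800/(700·113000) = -3.254 mm.

-3.25 mm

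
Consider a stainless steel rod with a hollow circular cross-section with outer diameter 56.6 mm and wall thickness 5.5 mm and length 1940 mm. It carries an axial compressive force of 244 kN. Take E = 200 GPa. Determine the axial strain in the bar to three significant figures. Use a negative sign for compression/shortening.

-0.00138

A = 882.9 mm².
σ = N/A = -276.3 MPa; ε = σ/E = -276.3/200000 = -1.382e-03.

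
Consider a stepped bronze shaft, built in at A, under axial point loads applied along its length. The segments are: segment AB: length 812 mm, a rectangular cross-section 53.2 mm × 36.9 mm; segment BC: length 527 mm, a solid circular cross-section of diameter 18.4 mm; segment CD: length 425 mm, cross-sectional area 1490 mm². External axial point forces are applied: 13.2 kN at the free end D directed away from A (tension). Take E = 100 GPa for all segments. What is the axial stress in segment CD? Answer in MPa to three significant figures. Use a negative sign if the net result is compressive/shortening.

Internal axial forces (sectioning from the free end, tension +): N_CD = 13.2 kN, N_BC = 13.2 kN, N_AB = 13.2 kN.
σ_CD = N_CD/A_CD = 13200/1490 = 8.859 MPa.

8.86 MPa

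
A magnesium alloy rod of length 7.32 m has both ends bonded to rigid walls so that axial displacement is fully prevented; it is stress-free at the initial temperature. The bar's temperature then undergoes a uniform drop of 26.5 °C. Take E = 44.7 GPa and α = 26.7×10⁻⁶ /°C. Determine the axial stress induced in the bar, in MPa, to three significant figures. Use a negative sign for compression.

Free thermal expansion αLΔT = 26.7e-6 · 7320 · -26.5 = -5.179 mm.
The walls impose strain ε = −(-5.179)/7320 = 7.0755e-04; σ = Eε = 44700 · 7.0755e-04 = 31.63 MPa.

31.6 MPa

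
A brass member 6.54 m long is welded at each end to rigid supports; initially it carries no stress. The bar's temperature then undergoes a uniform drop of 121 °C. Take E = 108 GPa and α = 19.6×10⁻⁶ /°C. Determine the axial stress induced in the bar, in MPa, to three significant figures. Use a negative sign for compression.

Free thermal expansion αLΔT = 19.6e-6 · 6540 · -121 = -15.51 mm.
The walls impose strain ε = −(-15.51)/6540 = 2.3716e-03; σ = Eε = 108000 · 2.3716e-03 = 256.1 MPa.

256 MPa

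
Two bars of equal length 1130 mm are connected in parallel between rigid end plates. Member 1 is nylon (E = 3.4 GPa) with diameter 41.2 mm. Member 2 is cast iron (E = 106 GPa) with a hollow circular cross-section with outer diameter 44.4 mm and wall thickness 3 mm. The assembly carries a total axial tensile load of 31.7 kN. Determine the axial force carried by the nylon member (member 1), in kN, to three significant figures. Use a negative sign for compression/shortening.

3.13 kN

A_1 = 1333 mm².
A_2 = 390.2 mm².
Equal strain + equilibrium ⇒ each member carries load in proportion to AE: A₁E₁ = 4533000 N, A₂E₂ = 41360000 N, ΣAE = 45890000 N.
F₁ = P·A₁E₁/ΣAE = 31700·4533000/45890000 = 3131 N.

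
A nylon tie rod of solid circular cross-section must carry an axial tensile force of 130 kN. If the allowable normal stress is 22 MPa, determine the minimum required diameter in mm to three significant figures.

86.7 mm

Required area A ≥ P/σ_allow = 130000/22 = 5909 mm².
For a solid circular section, d ≥ √(4A/π) = 86.74 mm.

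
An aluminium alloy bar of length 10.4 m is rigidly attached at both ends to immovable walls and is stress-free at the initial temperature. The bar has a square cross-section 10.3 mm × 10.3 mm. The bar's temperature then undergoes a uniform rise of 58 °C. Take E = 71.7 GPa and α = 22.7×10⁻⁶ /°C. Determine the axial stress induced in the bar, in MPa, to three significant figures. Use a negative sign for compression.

Free thermal expansion αLΔT = 22.7e-6 · 10400 · 58 = 13.69 mm.
The walls impose strain ε = −(13.69)/10400 = -1.3166e-03; σ = Eε = 71700 · -1.3166e-03 = -94.4 MPa.

-94.4 MPa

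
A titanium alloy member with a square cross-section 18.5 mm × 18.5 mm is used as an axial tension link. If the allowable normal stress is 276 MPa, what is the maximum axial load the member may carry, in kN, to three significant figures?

A = 342.2 mm².
P_max = σ_allow · A = 276 · 342.2 = 94460 N = 94.46 kN.

94.5 kN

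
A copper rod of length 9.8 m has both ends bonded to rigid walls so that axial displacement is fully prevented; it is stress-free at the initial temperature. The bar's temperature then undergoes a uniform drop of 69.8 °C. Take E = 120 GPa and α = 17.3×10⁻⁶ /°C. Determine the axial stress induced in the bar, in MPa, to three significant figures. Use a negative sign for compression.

Free thermal expansion αLΔT = 17.3e-6 · 9800 · -69.8 = -11.83 mm.
The walls impose strain ε = −(-11.83)/9800 = 1.2075e-03; σ = Eε = 120000 · 1.2075e-03 = 144.9 MPa.

145 MPa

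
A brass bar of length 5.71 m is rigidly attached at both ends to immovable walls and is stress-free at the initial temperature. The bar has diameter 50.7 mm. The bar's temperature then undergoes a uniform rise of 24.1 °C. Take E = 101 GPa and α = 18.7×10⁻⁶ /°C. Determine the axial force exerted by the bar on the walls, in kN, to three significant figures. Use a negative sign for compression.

-91.9 kN

Free thermal expansion αLΔT = 18.7e-6 · 5710 · 24.1 = 2.573 mm.
The walls impose strain ε = −(2.573)/5710 = -4.5067e-04; σ = Eε = 101000 · -4.5067e-04 = -45.52 MPa.
Wall reaction R = σ·A = -45.52·2019 = -91890 N = -91.89 kN.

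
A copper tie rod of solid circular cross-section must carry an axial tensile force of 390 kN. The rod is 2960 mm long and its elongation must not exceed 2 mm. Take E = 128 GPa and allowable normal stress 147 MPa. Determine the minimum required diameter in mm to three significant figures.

75.8 mm

Required area A ≥ P/σ_allow = 390000/147 = 2653 mm².
For a solid circular section, d ≥ √(4A/π) = 58.12 mm.
Elongation limit: A ≥ PL/(Eδ_allow) = 390000·2960/(128000·2) = 4509 mm² ⇒ d ≥ 75.77 mm.
The elongation limit governs.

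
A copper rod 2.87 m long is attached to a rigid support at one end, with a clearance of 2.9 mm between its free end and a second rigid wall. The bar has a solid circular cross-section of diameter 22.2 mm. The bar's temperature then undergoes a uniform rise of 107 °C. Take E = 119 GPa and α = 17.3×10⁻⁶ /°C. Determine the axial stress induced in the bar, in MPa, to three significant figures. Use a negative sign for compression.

-100 MPa

Free thermal expansion αLΔT = 17.3e-6 · 2870 · 107 = 5.313 mm.
The walls engage after the gap closes; constrained expansion = 5.313 − 2.9 = 2.413 mm.
The walls impose strain ε = −(2.413)/2870 = -8.4065e-04; σ = Eε = 119000 · -8.4065e-04 = -100 MPa.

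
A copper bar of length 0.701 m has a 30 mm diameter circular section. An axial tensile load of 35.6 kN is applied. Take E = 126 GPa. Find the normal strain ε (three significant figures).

A = 706.9 mm².
σ = N/A = 50.36 MPa; ε = σ/E = 50.36/126000 = 3.997e-04.

4.00e-04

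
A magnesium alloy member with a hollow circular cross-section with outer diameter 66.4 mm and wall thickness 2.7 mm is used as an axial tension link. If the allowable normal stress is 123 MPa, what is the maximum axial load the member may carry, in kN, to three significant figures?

66.5 kN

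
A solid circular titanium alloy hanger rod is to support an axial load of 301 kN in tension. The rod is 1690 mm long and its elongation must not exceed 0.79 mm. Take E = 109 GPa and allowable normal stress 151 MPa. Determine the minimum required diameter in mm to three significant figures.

86.7 mm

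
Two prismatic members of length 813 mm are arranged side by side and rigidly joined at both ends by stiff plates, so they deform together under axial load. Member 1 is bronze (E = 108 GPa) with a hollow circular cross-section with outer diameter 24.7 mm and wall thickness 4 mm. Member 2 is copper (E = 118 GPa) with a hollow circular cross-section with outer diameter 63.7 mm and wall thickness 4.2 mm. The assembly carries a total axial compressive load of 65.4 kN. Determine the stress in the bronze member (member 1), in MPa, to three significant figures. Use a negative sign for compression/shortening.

-58.5 MPa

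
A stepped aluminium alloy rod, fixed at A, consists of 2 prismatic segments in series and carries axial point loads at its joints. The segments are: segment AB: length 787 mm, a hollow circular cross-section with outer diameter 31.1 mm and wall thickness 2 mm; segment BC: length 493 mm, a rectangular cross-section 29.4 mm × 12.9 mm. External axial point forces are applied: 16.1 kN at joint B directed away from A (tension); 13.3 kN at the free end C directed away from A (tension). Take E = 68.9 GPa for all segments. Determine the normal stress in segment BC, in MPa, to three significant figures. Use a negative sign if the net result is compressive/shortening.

Internal axial forces (sectioning from the free end, tension +): N_BC = 13.3 kN, N_AB = 29.4 kN.
A_BC = 379.3 mm².
σ_BC = N_BC/A_BC = 13300/379.3 = 35.07 MPa.

35.1 MPa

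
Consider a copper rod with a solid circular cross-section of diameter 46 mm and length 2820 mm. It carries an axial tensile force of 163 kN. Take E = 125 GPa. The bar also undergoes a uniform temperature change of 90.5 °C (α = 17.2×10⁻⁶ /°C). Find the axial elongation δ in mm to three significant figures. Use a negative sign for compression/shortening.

6.60 mm

A = 1662 mm².
δ_mech = NL/(AE) = 163000·2820/(1662·125000) = 2.213 mm.
δ_thermal = αLΔT = 17.2e-6·2820·90.5 = 4.39 mm.
δ = δ_mech + δ_thermal = 6.602 mm.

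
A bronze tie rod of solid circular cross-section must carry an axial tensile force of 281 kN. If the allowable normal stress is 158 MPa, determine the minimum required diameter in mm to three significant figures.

47.6 mm

Required area A ≥ P/σ_allow = 281000/158 = 1778 mm².
For a solid circular section, d ≥ √(4A/π) = 47.59 mm.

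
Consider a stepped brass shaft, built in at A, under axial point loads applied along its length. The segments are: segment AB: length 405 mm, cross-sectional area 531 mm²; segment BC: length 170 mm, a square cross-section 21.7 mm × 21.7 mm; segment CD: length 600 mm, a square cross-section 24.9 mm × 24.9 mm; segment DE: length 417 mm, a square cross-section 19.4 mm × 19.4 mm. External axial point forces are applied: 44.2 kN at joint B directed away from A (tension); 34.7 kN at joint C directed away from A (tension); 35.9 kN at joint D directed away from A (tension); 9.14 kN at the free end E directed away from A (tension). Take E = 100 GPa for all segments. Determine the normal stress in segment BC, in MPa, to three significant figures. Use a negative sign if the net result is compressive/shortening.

Internal axial forces (sectioning from the free end, tension +): N_DE = 9.14 kN, N_CD = 45.04 kN, N_BC = 79.74 kN, N_AB = 123.9 kN.
A_BC = 470.9 mm².
σ_BC = N_BC/A_BC = 79740/470.9 = 169.3 MPa.

169 MPa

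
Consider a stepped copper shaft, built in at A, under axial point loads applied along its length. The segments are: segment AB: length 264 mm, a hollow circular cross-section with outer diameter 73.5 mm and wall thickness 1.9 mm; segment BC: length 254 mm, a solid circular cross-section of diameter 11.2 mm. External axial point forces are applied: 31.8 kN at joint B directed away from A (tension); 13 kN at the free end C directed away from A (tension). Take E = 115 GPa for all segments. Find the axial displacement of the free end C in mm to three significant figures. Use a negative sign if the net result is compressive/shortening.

0.532 mm

Internal axial forces (sectioning from the free end, tension +): N_BC = 13 kN, N_AB = 44.8 kN.
A_AB = 427.4 mm².
A_BC = 98.52 mm².
δ_AB = 44800·264/(427.4·115000) = 0.2406 mm
δ_BC = 13000·254/(98.52·115000) = 0.2914 mm
δ = Σδ_i = 0.5321 mm.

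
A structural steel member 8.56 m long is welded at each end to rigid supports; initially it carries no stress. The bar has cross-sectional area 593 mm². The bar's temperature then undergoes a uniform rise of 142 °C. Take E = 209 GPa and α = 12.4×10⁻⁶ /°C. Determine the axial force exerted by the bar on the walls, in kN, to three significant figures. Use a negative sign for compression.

-218 kN

Free thermal expansion αLΔT = 12.4e-6 · 8560 · 142 = 15.07 mm.
The walls impose strain ε = −(15.07)/8560 = -1.7608e-03; σ = Eε = 209000 · -1.7608e-03 = -368 MPa.
Wall reaction R = σ·A = -368·593 = -218200 N = -218.2 kN.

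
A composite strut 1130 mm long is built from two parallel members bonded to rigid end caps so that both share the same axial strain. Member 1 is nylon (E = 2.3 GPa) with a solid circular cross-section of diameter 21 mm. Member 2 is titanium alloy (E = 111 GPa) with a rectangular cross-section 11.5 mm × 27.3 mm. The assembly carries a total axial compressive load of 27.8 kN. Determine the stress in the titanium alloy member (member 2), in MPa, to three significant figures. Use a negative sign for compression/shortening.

-86.6 MPa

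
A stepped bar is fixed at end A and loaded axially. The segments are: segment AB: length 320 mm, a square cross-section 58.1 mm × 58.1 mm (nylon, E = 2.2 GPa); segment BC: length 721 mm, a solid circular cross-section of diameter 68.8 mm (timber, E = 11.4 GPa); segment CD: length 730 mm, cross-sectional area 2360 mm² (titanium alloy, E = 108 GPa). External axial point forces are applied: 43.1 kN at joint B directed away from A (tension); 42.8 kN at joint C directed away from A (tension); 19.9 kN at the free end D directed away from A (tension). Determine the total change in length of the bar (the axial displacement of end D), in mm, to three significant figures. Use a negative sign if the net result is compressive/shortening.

Internal axial forces (sectioning from the free end, tension +): N_CD = 19.9 kN, N_BC = 62.7 kN, N_AB = 105.8 kN.
A_AB = 3376 mm².
A_BC = 3718 mm².
δ_AB = 105800·320/(3376·2200) = 4.559 mm
δ_BC = 62700·721/(3718·11400) = 1.067 mm
δ_CD = 19900·730/(2360·108000) = 0.057 mm
δ = Σδ_i = 5.683 mm.

5.68 mm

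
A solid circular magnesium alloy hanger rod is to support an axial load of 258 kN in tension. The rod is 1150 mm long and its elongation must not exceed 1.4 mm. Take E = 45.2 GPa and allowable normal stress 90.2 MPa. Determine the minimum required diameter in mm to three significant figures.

Required area A ≥ P/σ_allow = 258000/90.2 = 2860 mm².
For a solid circular section, d ≥ √(4A/π) = 60.35 mm.
Elongation limit: A ≥ PL/(Eδ_allow) = 258000·1150/(45200·1.4) = 4689 mm² ⇒ d ≥ 77.26 mm.
The elongation limit governs.

77.3 mm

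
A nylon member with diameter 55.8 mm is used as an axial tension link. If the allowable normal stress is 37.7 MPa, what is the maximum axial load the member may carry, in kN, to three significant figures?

A = 2445 mm².
P_max = σ_allow · A = 37.7 · 2445 = 92190 N = 92.19 kN.

92.2 kN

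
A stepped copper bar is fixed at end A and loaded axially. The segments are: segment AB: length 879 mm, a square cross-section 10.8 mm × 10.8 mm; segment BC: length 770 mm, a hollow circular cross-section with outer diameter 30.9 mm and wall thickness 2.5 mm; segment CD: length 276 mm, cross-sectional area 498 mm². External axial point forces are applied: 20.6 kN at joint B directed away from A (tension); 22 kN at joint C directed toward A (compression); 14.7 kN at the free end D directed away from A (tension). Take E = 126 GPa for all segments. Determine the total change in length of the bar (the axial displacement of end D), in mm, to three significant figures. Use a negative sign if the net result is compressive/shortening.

Internal axial forces (sectioning from the free end, tension +): N_CD = 14.7 kN, N_BC = -7.3 kN, N_AB = 13.3 kN.
A_AB = 116.6 mm².
A_BC = 223.1 mm².
δ_AB = 13300·879/(116.6·126000) = 0.7955 mm
δ_BC = -7300·770/(223.1·126000) = -0.2 mm
δ_CD = 14700·276/(498·126000) = 0.06466 mm
δ = Σδ_i = 0.6601 mm.

0.660 mm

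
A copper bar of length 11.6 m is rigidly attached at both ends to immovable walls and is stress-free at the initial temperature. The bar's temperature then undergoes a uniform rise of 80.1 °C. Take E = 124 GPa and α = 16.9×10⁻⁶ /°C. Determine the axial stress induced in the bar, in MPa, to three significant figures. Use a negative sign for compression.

Free thermal expansion αLΔT = 16.9e-6 · 11600 · 80.1 = 15.7 mm.
The walls impose strain ε = −(15.7)/11600 = -1.3537e-03; σ = Eε = 124000 · -1.3537e-03 = -167.9 MPa.

-168 MPa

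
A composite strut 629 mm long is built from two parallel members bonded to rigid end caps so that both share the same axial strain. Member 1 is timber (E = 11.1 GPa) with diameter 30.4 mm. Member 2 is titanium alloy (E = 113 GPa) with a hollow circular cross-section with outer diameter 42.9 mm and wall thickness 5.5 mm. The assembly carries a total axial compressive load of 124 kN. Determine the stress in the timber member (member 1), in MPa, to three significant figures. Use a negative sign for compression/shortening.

A_1 = 725.8 mm².
A_2 = 646.2 mm².
Equal strain + equilibrium ⇒ each member carries load in proportion to AE: A₁E₁ = 8057000 N, A₂E₂ = 73020000 N, ΣAE = 81080000 N.
σ₁ = P·E₁/ΣAE = -124000·11100/81080000 = -16.98 MPa.

-17.0 MPa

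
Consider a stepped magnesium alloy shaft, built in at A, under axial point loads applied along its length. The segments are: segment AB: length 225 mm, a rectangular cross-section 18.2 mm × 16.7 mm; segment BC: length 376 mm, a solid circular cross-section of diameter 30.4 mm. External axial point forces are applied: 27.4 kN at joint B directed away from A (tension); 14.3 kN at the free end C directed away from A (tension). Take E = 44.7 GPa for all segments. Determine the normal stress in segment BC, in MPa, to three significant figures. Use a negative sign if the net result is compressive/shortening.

19.7 MPa

Internal axial forces (sectioning from the free end, tension +): N_BC = 14.3 kN, N_AB = 41.7 kN.
A_BC = 725.8 mm².
σ_BC = N_BC/A_BC = 14300/725.8 = 19.7 MPa.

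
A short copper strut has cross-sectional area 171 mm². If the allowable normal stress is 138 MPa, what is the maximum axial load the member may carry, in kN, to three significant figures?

23.6 kN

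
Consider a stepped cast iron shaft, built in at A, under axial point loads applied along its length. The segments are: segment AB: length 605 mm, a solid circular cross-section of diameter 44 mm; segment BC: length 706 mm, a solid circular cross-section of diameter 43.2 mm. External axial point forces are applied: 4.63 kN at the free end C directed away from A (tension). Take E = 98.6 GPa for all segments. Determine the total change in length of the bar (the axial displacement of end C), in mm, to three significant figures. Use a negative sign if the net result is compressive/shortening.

Internal axial forces (sectioning from the free end, tension +): N_BC = 4.63 kN, N_AB = 4.63 kN.
A_AB = 1521 mm².
A_BC = 1466 mm².
δ_AB = 4630·605/(1521·98600) = 0.01868 mm
δ_BC = 4630·706/(1466·98600) = 0.02262 mm
δ = Σδ_i = 0.0413 mm.

0.0413 mm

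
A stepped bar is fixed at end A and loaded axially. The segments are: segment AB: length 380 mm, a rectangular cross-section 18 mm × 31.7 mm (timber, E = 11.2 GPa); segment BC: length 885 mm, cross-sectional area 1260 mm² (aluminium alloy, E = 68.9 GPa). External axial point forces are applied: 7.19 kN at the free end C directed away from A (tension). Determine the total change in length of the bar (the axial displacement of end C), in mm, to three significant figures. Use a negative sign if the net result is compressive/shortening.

0.501 mm

Internal axial forces (sectioning from the free end, tension +): N_BC = 7.19 kN, N_AB = 7.19 kN.
A_AB = 570.6 mm².
δ_AB = 7190·380/(570.6·11200) = 0.4275 mm
δ_BC = 7190·885/(1260·68900) = 0.0733 mm
δ = Σδ_i = 0.5008 mm.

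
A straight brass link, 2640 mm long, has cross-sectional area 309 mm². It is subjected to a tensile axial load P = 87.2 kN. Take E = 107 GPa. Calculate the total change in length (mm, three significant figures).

6.96 mm

δ_mech = NL/(AE) = 87200·2640/(309·107000) = 6.963 mm.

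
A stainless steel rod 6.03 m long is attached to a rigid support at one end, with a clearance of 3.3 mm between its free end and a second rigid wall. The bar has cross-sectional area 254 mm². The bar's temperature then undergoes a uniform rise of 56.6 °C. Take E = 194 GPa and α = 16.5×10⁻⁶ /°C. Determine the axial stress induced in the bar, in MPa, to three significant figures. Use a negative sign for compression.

Free thermal expansion αLΔT = 16.5e-6 · 6030 · 56.6 = 5.631 mm.
The walls engage after the gap closes; constrained expansion = 5.631 − 3.3 = 2.331 mm.
The walls impose strain ε = −(2.331)/6030 = -3.8664e-04; σ = Eε = 194000 · -3.8664e-04 = -75.01 MPa.

-75.0 MPa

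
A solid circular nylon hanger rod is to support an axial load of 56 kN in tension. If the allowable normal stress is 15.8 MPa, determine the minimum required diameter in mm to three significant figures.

Required area A ≥ P/σ_allow = 56000/15.8 = 3544 mm².
For a solid circular section, d ≥ √(4A/π) = 67.18 mm.

67.2 mm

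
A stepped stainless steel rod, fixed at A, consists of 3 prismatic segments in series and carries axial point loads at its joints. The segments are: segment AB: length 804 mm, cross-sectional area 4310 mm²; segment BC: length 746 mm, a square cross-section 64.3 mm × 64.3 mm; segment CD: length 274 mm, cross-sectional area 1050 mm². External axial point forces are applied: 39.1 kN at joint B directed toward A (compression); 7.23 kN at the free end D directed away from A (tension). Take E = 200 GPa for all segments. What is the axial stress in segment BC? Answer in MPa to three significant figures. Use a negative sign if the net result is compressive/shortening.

Internal axial forces (sectioning from the free end, tension +): N_CD = 7.23 kN, N_BC = 7.23 kN, N_AB = -31.87 kN.
A_BC = 4134 mm².
σ_BC = N_BC/A_BC = 7230/4134 = 1.749 MPa.

1.75 MPa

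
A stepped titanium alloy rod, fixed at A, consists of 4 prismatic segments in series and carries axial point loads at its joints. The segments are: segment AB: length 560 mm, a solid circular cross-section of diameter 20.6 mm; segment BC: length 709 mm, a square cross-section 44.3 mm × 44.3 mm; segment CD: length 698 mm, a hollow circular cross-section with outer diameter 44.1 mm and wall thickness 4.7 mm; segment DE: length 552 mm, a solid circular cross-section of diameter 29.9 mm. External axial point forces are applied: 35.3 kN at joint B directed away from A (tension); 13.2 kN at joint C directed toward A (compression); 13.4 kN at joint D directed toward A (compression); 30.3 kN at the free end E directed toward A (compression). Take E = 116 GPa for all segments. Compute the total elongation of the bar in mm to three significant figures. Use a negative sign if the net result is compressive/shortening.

Internal axial forces (sectioning from the free end, tension +): N_DE = -30.3 kN, N_CD = -43.7 kN, N_BC = -56.9 kN, N_AB = -21.6 kN.
A_AB = 333.3 mm².
A_BC = 1962 mm².
A_CD = 581.8 mm².
A_DE = 702.2 mm².
δ_AB = -21600·560/(333.3·116000) = -0.3129 mm
δ_BC = -56900·709/(1962·116000) = -0.1772 mm
δ_CD = -43700·698/(581.8·116000) = -0.452 mm
δ_DE = -30300·552/(702.2·116000) = -0.2053 mm
δ = Σδ_i = -1.147 mm.

-1.15 mm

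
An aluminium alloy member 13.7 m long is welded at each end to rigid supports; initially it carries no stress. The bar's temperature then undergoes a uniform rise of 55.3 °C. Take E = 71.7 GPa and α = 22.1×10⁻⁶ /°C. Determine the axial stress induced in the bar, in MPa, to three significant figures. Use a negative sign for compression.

-87.6 MPa

Free thermal expansion αLΔT = 22.1e-6 · 13700 · 55.3 = 16.74 mm.
The walls impose strain ε = −(16.74)/13700 = -1.2221e-03; σ = Eε = 71700 · -1.2221e-03 = -87.63 MPa.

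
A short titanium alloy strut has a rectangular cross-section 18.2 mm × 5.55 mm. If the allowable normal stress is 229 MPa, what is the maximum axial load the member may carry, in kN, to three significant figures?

23.1 kN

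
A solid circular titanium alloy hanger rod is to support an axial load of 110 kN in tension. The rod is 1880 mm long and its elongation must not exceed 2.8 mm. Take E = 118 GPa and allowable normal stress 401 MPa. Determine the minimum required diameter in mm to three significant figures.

28.2 mm

Required area A ≥ P/σ_allow = 110000/401 = 274.3 mm².
For a solid circular section, d ≥ √(4A/π) = 18.69 mm.
Elongation limit: A ≥ PL/(Eδ_allow) = 110000·1880/(118000·2.8) = 625.9 mm² ⇒ d ≥ 28.23 mm.
The elongation limit governs.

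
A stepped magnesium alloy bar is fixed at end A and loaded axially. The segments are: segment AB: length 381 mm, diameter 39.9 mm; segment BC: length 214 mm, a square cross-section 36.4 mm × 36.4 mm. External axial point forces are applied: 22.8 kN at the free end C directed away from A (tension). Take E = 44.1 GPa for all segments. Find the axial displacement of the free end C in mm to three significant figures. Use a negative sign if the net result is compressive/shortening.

Internal axial forces (sectioning from the free end, tension +): N_BC = 22.8 kN, N_AB = 22.8 kN.
A_AB = 1250 mm².
A_BC = 1325 mm².
δ_AB = 22800·381/(1250·44100) = 0.1575 mm
δ_BC = 22800·214/(1325·44100) = 0.0835 mm
δ = Σδ_i = 0.241 mm.

0.241 mm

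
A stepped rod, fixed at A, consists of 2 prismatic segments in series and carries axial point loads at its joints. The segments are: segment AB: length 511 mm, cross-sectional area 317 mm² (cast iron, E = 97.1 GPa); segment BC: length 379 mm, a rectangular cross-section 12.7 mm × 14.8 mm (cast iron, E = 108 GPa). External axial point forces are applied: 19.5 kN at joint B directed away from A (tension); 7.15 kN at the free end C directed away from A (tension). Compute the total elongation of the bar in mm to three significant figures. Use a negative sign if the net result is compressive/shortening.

0.576 mm

Internal axial forces (sectioning from the free end, tension +): N_BC = 7.15 kN, N_AB = 26.65 kN.
A_BC = 188 mm².
δ_AB = 26650·511/(317·97100) = 0.4424 mm
δ_BC = 7150·379/(188·108000) = 0.1335 mm
δ = Σδ_i = 0.5759 mm.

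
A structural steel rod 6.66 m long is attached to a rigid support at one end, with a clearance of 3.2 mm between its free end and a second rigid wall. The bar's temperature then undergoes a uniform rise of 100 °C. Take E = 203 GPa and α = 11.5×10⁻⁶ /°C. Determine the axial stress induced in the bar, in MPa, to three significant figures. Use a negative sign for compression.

-136 MPa

Free thermal expansion αLΔT = 11.5e-6 · 6660 · 100 = 7.659 mm.
The walls engage after the gap closes; constrained expansion = 7.659 − 3.2 = 4.459 mm.
The walls impose strain ε = −(4.459)/6660 = -6.6952e-04; σ = Eε = 203000 · -6.6952e-04 = -135.9 MPa.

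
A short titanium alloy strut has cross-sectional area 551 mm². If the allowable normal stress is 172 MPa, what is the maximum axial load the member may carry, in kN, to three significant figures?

94.8 kN

P_max = σ_allow · A = 172 · 551 = 94770 N = 94.77 kN.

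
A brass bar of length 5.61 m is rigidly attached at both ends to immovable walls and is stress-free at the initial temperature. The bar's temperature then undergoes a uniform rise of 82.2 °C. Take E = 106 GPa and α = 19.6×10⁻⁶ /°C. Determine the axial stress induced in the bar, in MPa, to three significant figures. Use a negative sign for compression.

Free thermal expansion αLΔT = 19.6e-6 · 5610 · 82.2 = 9.038 mm.
The walls impose strain ε = −(9.038)/5610 = -1.6111e-03; σ = Eε = 106000 · -1.6111e-03 = -170.8 MPa.

-171 MPa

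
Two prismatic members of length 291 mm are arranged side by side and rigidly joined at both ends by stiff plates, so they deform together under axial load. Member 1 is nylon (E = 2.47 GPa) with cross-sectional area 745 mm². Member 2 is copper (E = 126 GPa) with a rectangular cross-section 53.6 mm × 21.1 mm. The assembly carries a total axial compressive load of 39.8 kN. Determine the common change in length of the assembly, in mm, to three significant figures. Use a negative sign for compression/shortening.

A_2 = 1131 mm².
Equal strain + equilibrium ⇒ each member carries load in proportion to AE: A₁E₁ = 1840000 N, A₂E₂ = 142500000 N, ΣAE = 144300000 N.
δ = PL/ΣAE = -39800·291/144300000 = -0.08024 mm.

-0.0802 mm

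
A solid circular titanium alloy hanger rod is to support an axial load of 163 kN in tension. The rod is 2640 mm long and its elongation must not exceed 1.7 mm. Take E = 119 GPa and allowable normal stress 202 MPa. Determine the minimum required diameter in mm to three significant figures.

52.0 mm

Required area A ≥ P/σ_allow = 163000/202 = 806.9 mm².
For a solid circular section, d ≥ √(4A/π) = 32.05 mm.
Elongation limit: A ≥ PL/(Eδ_allow) = 163000·2640/(119000·1.7) = 2127 mm² ⇒ d ≥ 52.04 mm.
The elongation limit governs.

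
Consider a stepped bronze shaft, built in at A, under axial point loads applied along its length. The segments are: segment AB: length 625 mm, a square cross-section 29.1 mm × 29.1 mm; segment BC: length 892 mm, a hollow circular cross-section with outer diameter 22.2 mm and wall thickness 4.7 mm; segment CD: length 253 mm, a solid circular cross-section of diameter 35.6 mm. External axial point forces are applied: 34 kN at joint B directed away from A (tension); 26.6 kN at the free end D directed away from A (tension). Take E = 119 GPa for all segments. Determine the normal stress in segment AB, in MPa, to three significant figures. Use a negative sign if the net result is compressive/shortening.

71.6 MPa

Internal axial forces (sectioning from the free end, tension +): N_CD = 26.6 kN, N_BC = 26.6 kN, N_AB = 60.6 kN.
A_AB = 846.8 mm².
σ_AB = N_AB/A_AB = 60600/846.8 = 71.56 MPa.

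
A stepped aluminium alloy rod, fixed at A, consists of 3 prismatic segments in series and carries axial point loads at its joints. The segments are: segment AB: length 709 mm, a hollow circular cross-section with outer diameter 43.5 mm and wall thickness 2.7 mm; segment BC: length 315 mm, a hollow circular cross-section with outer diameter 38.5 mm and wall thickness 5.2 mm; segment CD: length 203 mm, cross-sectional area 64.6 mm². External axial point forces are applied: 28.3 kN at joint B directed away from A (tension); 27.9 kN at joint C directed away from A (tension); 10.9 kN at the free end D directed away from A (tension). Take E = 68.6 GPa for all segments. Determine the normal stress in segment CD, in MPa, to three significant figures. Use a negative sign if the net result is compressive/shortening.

Internal axial forces (sectioning from the free end, tension +): N_CD = 10.9 kN, N_BC = 38.8 kN, N_AB = 67.1 kN.
σ_CD = N_CD/A_CD = 10900/64.6 = 168.7 MPa.

169 MPa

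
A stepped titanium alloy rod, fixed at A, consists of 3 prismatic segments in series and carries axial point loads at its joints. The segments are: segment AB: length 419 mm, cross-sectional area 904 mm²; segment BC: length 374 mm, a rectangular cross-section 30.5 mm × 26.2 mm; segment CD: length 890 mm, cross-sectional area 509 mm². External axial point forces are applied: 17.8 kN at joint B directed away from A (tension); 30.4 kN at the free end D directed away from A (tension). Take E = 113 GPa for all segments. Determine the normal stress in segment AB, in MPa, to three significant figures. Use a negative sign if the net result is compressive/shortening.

Internal axial forces (sectioning from the free end, tension +): N_CD = 30.4 kN, N_BC = 30.4 kN, N_AB = 48.2 kN.
σ_AB = N_AB/A_AB = 48200/904 = 53.32 MPa.

53.3 MPa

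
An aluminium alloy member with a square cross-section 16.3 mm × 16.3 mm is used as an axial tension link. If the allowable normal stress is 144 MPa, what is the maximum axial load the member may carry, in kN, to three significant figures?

38.3 kN

A = 265.7 mm².
P_max = σ_allow · A = 144 · 265.7 = 38260 N = 38.26 kN.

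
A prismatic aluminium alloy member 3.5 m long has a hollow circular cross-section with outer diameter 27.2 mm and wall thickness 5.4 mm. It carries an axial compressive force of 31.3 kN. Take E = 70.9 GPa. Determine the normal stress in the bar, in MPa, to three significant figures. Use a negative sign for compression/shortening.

-84.6 MPa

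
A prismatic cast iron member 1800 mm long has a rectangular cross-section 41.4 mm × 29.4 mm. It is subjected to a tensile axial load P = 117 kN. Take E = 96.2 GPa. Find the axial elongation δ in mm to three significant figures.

1.80 mm

A = 1217 mm².
δ_mech = NL/(AE) = 117000·1800/(1217·96200) = 1.799 mm.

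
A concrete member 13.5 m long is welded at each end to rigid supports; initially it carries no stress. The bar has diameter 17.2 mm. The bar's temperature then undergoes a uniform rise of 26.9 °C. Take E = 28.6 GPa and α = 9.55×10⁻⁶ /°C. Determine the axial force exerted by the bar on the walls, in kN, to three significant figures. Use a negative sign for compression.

Free thermal expansion αLΔT = 9.55e-6 · 13500 · 26.9 = 3.468 mm.
The walls impose strain ε = −(3.468)/13500 = -2.5689e-04; σ = Eε = 28600 · -2.5689e-04 = -7.347 MPa.
Wall reaction R = σ·A = -7.347·232.4 = -1707 N = -1.707 kN.

-1.71 kN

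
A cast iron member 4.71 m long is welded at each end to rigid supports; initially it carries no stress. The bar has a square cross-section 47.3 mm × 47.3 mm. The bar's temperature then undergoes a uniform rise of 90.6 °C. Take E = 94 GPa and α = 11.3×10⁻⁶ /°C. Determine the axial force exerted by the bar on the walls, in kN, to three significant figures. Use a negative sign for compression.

-215 kN

Free thermal expansion αLΔT = 11.3e-6 · 4710 · 90.6 = 4.822 mm.
The walls impose strain ε = −(4.822)/4710 = -1.0238e-03; σ = Eε = 94000 · -1.0238e-03 = -96.24 MPa.
Wall reaction R = σ·A = -96.24·2237 = -215300 N = -215.3 kN.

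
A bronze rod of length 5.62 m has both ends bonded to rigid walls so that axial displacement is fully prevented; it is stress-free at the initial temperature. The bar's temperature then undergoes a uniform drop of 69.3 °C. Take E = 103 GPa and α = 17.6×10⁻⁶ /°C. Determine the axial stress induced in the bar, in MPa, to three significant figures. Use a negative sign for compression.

Free thermal expansion αLΔT = 17.6e-6 · 5620 · -69.3 = -6.855 mm.
The walls impose strain ε = −(-6.855)/5620 = 1.2197e-03; σ = Eε = 103000 · 1.2197e-03 = 125.6 MPa.

126 MPa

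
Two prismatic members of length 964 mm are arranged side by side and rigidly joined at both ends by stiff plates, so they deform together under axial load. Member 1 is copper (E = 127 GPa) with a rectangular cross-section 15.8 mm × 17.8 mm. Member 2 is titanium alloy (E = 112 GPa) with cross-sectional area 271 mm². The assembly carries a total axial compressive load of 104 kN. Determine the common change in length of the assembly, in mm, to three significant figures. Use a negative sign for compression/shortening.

-1.52 mm

A_1 = 281.2 mm².
Equal strain + equilibrium ⇒ each member carries load in proportion to AE: A₁E₁ = 35720000 N, A₂E₂ = 30350000 N, ΣAE = 66070000 N.
δ = PL/ΣAE = -104000·964/66070000 = -1.517 mm.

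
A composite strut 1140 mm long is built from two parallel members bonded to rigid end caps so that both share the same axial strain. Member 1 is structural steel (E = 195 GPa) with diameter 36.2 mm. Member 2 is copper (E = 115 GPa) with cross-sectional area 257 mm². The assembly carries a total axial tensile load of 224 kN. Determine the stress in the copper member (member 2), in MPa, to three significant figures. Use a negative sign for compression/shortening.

A_1 = 1029 mm².
Equal strain + equilibrium ⇒ each member carries load in proportion to AE: A₁E₁ = 200700000 N, A₂E₂ = 29560000 N, ΣAE = 230300000 N.
σ₂ = P·E₂/ΣAE = 224000·115000/230300000 = 111.9 MPa.

112 MPa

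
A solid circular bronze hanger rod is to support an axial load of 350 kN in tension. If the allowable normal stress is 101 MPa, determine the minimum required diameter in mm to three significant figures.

Required area A ≥ P/σ_allow = 350000/101 = 3465 mm².
For a solid circular section, d ≥ √(4A/π) = 66.42 mm.

66.4 mm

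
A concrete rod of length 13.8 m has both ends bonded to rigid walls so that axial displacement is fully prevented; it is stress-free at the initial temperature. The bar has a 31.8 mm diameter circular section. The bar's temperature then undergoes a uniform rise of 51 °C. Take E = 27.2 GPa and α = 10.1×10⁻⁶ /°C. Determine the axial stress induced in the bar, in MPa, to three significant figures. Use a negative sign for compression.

-14.0 MPa

Free thermal expansion αLΔT = 10.1e-6 · 13800 · 51 = 7.108 mm.
The walls impose strain ε = −(7.108)/13800 = -5.1510e-04; σ = Eε = 27200 · -5.1510e-04 = -14.01 MPa.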